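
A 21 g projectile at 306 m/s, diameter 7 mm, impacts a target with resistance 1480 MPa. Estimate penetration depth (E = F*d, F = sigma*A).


A = pi*(d/2)^2 = pi*(7/2)^2 = 38.4845 mm^2
E = 0.5*m*v^2 = 0.5*0.021*306^2 = 983.178 J
depth = E/(sigma*A) = 983.178 J / (1480 MPa * 38.4845 mm^2) = 983.178/(1480 * 38.4845) m = 0.0172617 m ≈ 17.26 mm

17.26 mm


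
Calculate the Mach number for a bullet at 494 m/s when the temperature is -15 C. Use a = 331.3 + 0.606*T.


a = 331.3 + 0.606*(-15) = 322.21 m/s
M = v/a = 494/322.21 = 1.533

1.533


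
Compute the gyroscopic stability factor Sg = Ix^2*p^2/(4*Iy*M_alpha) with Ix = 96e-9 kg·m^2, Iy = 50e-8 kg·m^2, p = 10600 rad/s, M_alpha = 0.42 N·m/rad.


Sg = Ix^2 * p^2 / (4 * Iy * M_alpha) = (96e-9)^2 * 10600^2 / (4 * 50e-8 * 0.42) = 1.233

1.233


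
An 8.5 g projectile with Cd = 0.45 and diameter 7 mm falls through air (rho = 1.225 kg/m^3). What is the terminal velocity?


A = pi*(d/2)^2 = pi*(7/2000)^2 = 3.84845e-05 m^2
vt = sqrt(2mg/(Cd*rho*A)) = sqrt(2*0.0085*9.81/(0.45 * 1.225 * 3.84845e-05)) = 88.66 m/s

88.66 m/s


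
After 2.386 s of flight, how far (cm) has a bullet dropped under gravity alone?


drop = 0.5*g*t^2 = 0.5*9.81*2.386^2 = 27.9241 m ≈ 2792 cm

2792 cm


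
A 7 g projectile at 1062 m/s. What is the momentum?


p = m*v = 0.007*1062 = 7.434 kg·m/s

7.434 kg·m/s


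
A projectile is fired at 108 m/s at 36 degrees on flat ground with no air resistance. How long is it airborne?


T = 2*v0*sin(theta)/g = 2*108*sin(36°)/9.81 = 12.94 s

12.94 s


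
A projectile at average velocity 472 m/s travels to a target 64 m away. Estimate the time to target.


t = d/v = 64/472 = 0.1356 s

0.1356 s


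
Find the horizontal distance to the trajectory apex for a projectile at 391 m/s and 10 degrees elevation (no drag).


R = v0^2*sin(2*theta)/g = 391^2*sin(2*10°)/9.81 = 5330.11 m
apex_dist = R/2 = 5330.11/2 = 2665 m

2665 m


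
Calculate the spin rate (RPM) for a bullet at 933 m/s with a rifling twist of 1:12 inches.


twist_m = 12*0.0254 = 0.3048 m
spin = v/twist = 933/0.3048 = 3061.024 rev/s
RPM = spin*60 = 3061.024*60 ≈ 183661 RPM

183661 RPM


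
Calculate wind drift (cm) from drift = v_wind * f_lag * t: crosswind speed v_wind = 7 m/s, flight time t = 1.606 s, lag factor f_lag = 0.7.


drift = v_wind * lag * t = 7 * 0.7 * 1.606 = 7.8694 m ≈ 786.9 cm

786.9 cm


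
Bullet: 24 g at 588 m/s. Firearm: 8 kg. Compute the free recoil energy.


v_r = m_p*v_p/m_gun = 0.024*588/8 = 1.764 m/s, E_r = 0.5*m_gun*v_r^2 = 0.5*8*1.764^2 = 12.45 J

12.45 J


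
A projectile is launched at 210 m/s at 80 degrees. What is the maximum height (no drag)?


H = (v0*sin(theta))^2 / (2g) = (210*sin(80°))^2 / (2*9.81) = 2180 m

2180 m


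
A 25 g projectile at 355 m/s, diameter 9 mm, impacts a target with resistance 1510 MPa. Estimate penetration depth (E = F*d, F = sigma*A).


A = pi*(d/2)^2 = pi*(9/2)^2 = 63.6173 mm^2
E = 0.5*m*v^2 = 0.5*0.025*355^2 = 1575.31 J
depth = E/(sigma*A) = 1575.31 J / (1510 MPa * 63.6173 mm^2) = 1575.31/(1510 * 63.6173) m = 0.0163989 m ≈ 16.4 mm

16.4 mm


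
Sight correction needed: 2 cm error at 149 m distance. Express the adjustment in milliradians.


1 mrad subtends 1 cm per 10 m of range, so adj = error_cm / (dist_m / 10) = 2 / (149/10) = 0.1342 mrad

0.1342 mrad


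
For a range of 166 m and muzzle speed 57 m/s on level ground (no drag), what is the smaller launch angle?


sin(2*theta) = R*g/v0^2 = 166*9.81/57^2 = 0.501219, theta = arcsin(0.501219)/2 = 15.04°

15.04 degrees


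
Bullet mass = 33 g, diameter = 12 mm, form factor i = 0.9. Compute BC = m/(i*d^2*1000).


BC = m/(i*d^2*1000) = 33/(0.9 * 12^2 * 1000) = 0.0002546

0.0002546


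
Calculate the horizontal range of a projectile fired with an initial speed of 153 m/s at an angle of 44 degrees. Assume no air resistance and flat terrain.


R = v0^2 * sin(2*theta) / g = 153^2 * sin(2*44°) / 9.81 = 2385 m

2385 m


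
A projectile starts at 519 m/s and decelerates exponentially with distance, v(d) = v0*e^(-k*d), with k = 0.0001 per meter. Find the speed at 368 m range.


v = v0*exp(-k*d) = 519*exp(-0.0001*368) = 500.2 m/s

500.2 m/s


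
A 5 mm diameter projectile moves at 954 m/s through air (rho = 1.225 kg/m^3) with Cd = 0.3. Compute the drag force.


A = pi*(d/2)^2 = pi*(5/2000)^2 = 1.96350e-05 m^2
Fd = 0.5*Cd*rho*A*v^2 = 0.5*0.3*1.225*1.96350e-05*954^2 = 3.284 N

3.284 N


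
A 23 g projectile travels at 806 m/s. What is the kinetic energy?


E = 0.5*m*v^2 = 0.5*0.023*806^2 = 7471 J

7471 J


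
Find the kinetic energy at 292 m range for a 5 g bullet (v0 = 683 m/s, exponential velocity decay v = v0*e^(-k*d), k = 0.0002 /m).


v = v0*exp(-k*d) = 683*exp(-0.0002*292) = 644.255 m/s
E = 0.5*m*v^2 = 0.5*0.005*644.255^2 = 1038 J

1038 J


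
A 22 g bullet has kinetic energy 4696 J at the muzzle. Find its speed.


v = sqrt(2*E/m) = sqrt(2*4696/0.022) = 653.4 m/s

653.4 m/s


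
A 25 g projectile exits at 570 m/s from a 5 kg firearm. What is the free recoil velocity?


v_recoil = m_p * v_p / m_gun = 0.025 * 570 / 5 = 2.85 m/s

2.85 m/s


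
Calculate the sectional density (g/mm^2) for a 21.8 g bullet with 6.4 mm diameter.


SD = m/d^2 = 21.8/6.4^2 = 0.5322 g/mm^2

0.5322 g/mm^2


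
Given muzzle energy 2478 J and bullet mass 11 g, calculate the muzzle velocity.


v = sqrt(2*E/m) = sqrt(2*2478/0.011) = 671.2 m/s

671.2 m/s


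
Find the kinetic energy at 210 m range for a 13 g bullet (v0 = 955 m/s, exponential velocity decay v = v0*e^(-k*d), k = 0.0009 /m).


v = v0*exp(-k*d) = 955*exp(-0.0009*210) = 790.536 m/s
E = 0.5*m*v^2 = 0.5*0.013*790.536^2 = 4062 J

4062 J


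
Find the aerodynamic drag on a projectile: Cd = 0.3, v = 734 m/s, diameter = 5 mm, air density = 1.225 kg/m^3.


A = pi*(d/2)^2 = pi*(5/2000)^2 = 1.96350e-05 m^2
Fd = 0.5*Cd*rho*A*v^2 = 0.5*0.3*1.225*1.96350e-05*734^2 = 1.944 N

1.944 N


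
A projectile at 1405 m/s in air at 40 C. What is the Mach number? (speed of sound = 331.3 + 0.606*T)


a = 331.3 + 0.606*(40) = 355.54 m/s
M = v/a = 1405/355.54 = 3.952

3.952


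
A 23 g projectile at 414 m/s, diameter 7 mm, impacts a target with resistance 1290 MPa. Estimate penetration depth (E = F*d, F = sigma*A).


A = pi*(d/2)^2 = pi*(7/2)^2 = 38.4845 mm^2
E = 0.5*m*v^2 = 0.5*0.023*414^2 = 1971.05 J
depth = E/(sigma*A) = 1971.05 J / (1290 MPa * 38.4845 mm^2) = 1971.05/(1290 * 38.4845) m = 0.039703 m ≈ 39.7 mm

39.7 mm


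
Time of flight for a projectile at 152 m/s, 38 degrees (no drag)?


T = 2*v0*sin(theta)/g = 2*152*sin(38°)/9.81 = 19.08 s

19.08 s


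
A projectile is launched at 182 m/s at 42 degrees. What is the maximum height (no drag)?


H = (v0*sin(theta))^2 / (2g) = (182*sin(42°))^2 / (2*9.81) = 755.9 m

755.9 m


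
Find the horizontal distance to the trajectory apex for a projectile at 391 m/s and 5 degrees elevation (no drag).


R = v0^2*sin(2*theta)/g = 391^2*sin(2*5°)/9.81 = 2706.17 m
apex_dist = R/2 = 2706.17/2 = 1353 m

1353 m


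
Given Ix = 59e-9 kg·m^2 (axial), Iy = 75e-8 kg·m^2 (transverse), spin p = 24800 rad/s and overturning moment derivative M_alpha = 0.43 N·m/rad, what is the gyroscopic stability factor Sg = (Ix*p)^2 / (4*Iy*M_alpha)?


Sg = Ix^2 * p^2 / (4 * Iy * M_alpha) = (59e-9)^2 * 24800^2 / (4 * 75e-8 * 0.43) = 1.66

1.66


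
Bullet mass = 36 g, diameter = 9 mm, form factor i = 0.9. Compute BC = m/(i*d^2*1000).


BC = m/(i*d^2*1000) = 36/(0.9 * 9^2 * 1000) = 0.0004938

0.0004938


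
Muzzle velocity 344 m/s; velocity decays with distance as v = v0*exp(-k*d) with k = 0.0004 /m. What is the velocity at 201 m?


v = v0*exp(-k*d) = 344*exp(-0.0004*201) = 317.4 m/s

317.4 m/s


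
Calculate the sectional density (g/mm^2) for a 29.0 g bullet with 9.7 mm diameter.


SD = m/d^2 = 29.0/9.7^2 = 0.3082 g/mm^2

0.3082 g/mm^2


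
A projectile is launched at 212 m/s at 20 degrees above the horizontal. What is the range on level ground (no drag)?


R = v0^2 * sin(2*theta) / g = 212^2 * sin(2*20°) / 9.81 = 2945 m

2945 m


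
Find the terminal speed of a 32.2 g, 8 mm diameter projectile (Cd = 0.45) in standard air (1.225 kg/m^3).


A = pi*(d/2)^2 = pi*(8/2000)^2 = 5.02655e-05 m^2
vt = sqrt(2mg/(Cd*rho*A)) = sqrt(2*0.0322*9.81/(0.45 * 1.225 * 5.02655e-05)) = 151 m/s

151 m/s


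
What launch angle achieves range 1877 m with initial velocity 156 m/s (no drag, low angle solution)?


sin(2*theta) = R*g/v0^2 = 1877*9.81/156^2 = 0.756631, theta = arcsin(0.756631)/2 = 24.58°

24.58 degrees


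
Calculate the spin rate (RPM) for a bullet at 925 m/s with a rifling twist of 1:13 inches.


twist_m = 13*0.0254 = 0.3302 m
spin = v/twist = 925/0.3302 = 2801.333 rev/s
RPM = spin*60 = 2801.333*60 ≈ 168080 RPM

168080 RPM


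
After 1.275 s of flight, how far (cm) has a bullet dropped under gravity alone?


drop = 0.5*g*t^2 = 0.5*9.81*1.275^2 = 7.97369 m ≈ 797.4 cm

797.4 cm


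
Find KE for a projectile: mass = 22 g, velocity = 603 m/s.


E = 0.5*m*v^2 = 0.5*0.022*603^2 = 4000 J

4000 J


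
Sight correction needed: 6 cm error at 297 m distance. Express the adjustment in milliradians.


1 mrad subtends 1 cm per 10 m of range, so adj = error_cm / (dist_m / 10) = 6 / (297/10) = 0.202 mrad

0.202 mrad


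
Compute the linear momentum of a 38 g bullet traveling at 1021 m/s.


p = m*v = 0.038*1021 = 38.8 kg·m/s

38.8 kg·m/s


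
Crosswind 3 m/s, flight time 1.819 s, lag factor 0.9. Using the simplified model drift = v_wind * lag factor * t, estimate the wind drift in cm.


drift = v_wind * lag * t = 3 * 0.9 * 1.819 = 4.9113 m ≈ 491.1 cm

491.1 cm


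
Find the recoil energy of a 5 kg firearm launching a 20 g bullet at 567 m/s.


v_r = m_p*v_p/m_gun = 0.02*567/5 = 2.268 m/s, E_r = 0.5*m_gun*v_r^2 = 0.5*5*2.268^2 = 12.86 J

12.86 J


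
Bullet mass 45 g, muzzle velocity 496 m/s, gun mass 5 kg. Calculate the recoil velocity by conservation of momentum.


v_recoil = m_p * v_p / m_gun = 0.045 * 496 / 5 = 4.464 m/s

4.464 m/s


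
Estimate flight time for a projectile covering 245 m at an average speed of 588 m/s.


t = d/v = 245/588 = 0.4167 s

0.4167 s


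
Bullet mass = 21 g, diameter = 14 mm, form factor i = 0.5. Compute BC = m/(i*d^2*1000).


BC = m/(i*d^2*1000) = 21/(0.5 * 14^2 * 1000) = 0.0002143

0.0002143


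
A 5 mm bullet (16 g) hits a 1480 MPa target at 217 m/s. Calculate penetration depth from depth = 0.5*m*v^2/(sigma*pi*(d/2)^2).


A = pi*(d/2)^2 = pi*(5/2)^2 = 19.635 mm^2
E = 0.5*m*v^2 = 0.5*0.016*217^2 = 376.712 J
depth = E/(sigma*A) = 376.712 J / (1480 MPa * 19.635 mm^2) = 376.712/(1480 * 19.635) m = 0.0129634 m ≈ 12.96 mm

12.96 mm


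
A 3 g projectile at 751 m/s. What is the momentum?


p = m*v = 0.003*751 = 2.253 kg·m/s

2.253 kg·m/s


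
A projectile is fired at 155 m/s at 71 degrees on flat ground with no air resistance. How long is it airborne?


T = 2*v0*sin(theta)/g = 2*155*sin(71°)/9.81 = 29.88 s

29.88 s


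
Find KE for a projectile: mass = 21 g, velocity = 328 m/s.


E = 0.5*m*v^2 = 0.5*0.021*328^2 = 1130 J

1130 J


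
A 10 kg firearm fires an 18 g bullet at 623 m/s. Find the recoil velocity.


v_recoil = m_p * v_p / m_gun = 0.018 * 623 / 10 = 1.121 m/s

1.121 m/s


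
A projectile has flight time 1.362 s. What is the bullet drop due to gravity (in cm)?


drop = 0.5*g*t^2 = 0.5*9.81*1.362^2 = 9.09899 m ≈ 909.9 cm

909.9 cm


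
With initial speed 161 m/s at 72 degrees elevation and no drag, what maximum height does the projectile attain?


H = (v0*sin(theta))^2 / (2g) = (161*sin(72°))^2 / (2*9.81) = 1195 m

1195 m


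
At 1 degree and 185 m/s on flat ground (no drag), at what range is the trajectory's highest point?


R = v0^2*sin(2*theta)/g = 185^2*sin(2*1°)/9.81 = 121.757 m
apex_dist = R/2 = 121.757/2 = 60.88 m

60.88 m


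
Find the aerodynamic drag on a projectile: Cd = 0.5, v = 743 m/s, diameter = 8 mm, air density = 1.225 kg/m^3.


A = pi*(d/2)^2 = pi*(8/2000)^2 = 5.02655e-05 m^2
Fd = 0.5*Cd*rho*A*v^2 = 0.5*0.5*1.225*5.02655e-05*743^2 = 8.498 N

8.498 N


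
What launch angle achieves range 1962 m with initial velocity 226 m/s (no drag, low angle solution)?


sin(2*theta) = R*g/v0^2 = 1962*9.81/226^2 = 0.376835, theta = arcsin(0.376835)/2 = 11.07°

11.07 degrees


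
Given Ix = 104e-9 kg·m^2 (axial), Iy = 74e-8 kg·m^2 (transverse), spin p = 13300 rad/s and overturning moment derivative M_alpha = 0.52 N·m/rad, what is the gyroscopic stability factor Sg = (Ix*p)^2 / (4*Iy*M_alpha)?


Sg = Ix^2 * p^2 / (4 * Iy * M_alpha) = (104e-9)^2 * 13300^2 / (4 * 74e-8 * 0.52) = 1.243

1.243


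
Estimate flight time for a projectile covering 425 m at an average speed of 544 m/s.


t = d/v = 425/544 = 0.7812 s

0.7812 s


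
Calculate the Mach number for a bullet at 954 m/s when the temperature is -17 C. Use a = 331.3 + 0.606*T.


a = 331.3 + 0.606*(-17) = 320.998 m/s
M = v/a = 954/320.998 = 2.972

2.972


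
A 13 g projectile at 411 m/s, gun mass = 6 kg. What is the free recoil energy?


v_r = m_p*v_p/m_gun = 0.013*411/6 = 0.8905 m/s, E_r = 0.5*m_gun*v_r^2 = 0.5*6*0.8905^2 = 2.379 J

2.379 J


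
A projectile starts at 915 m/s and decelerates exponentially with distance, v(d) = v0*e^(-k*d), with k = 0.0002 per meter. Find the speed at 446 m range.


v = v0*exp(-k*d) = 915*exp(-0.0002*446) = 836.9 m/s

836.9 m/s


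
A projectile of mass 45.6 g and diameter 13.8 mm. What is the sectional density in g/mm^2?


SD = m/d^2 = 45.6/13.8^2 = 0.2394 g/mm^2

0.2394 g/mm^2


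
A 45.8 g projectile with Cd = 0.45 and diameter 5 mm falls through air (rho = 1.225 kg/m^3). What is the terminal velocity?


A = pi*(d/2)^2 = pi*(5/2000)^2 = 1.96350e-05 m^2
vt = sqrt(2mg/(Cd*rho*A)) = sqrt(2*0.0458*9.81/(0.45 * 1.225 * 1.96350e-05)) = 288.1 m/s

288.1 m/s


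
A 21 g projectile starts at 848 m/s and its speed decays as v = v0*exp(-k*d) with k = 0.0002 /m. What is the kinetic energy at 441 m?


v = v0*exp(-k*d) = 848*exp(-0.0002*441) = 776.41 m/s
E = 0.5*m*v^2 = 0.5*0.021*776.41^2 = 6330 J

6330 J


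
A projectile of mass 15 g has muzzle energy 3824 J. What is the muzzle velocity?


v = sqrt(2*E/m) = sqrt(2*3824/0.015) = 714 m/s

714 m/s


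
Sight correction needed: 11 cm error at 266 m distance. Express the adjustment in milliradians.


1 mrad subtends 1 cm per 10 m of range, so adj = error_cm / (dist_m / 10) = 11 / (266/10) = 0.4135 mrad

0.4135 mrad


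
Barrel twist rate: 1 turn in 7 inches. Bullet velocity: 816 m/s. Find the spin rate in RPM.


twist_m = 7*0.0254 = 0.1778 m
spin = v/twist = 816/0.1778 = 4589.426 rev/s
RPM = spin*60 = 4589.426*60 ≈ 275366 RPM

275366 RPM


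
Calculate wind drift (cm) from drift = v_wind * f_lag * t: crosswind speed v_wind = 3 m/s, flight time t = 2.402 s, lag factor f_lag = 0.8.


drift = v_wind * lag * t = 3 * 0.8 * 2.402 = 5.7648 m ≈ 576.5 cm

576.5 cm


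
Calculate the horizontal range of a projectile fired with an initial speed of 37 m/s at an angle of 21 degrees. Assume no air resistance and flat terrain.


R = v0^2 * sin(2*theta) / g = 37^2 * sin(2*21°) / 9.81 = 93.38 m

93.38 m


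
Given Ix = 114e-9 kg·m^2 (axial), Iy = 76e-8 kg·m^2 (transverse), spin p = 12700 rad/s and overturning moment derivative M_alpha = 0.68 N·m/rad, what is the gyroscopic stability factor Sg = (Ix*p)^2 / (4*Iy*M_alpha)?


Sg = Ix^2 * p^2 / (4 * Iy * M_alpha) = (114e-9)^2 * 12700^2 / (4 * 76e-8 * 0.68) = 1.014

1.014


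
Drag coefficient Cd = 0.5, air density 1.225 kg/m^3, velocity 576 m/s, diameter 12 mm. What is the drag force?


A = pi*(d/2)^2 = pi*(12/2000)^2 = 1.13097e-04 m^2
Fd = 0.5*Cd*rho*A*v^2 = 0.5*0.5*1.225*1.13097e-04*576^2 = 11.49 N

11.49 N


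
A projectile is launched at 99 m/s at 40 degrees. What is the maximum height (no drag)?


H = (v0*sin(theta))^2 / (2g) = (99*sin(40°))^2 / (2*9.81) = 206.4 m

206.4 m


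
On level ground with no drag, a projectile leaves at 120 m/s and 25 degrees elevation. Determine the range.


R = v0^2 * sin(2*theta) / g = 120^2 * sin(2*25°) / 9.81 = 1124 m

1124 m


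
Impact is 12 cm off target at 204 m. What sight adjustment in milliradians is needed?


1 mrad subtends 1 cm per 10 m of range, so adj = error_cm / (dist_m / 10) = 12 / (204/10) = 0.5882 mrad

0.5882 mrad


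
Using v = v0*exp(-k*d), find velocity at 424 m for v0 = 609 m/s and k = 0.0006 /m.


v = v0*exp(-k*d) = 609*exp(-0.0006*424) = 472.2 m/s

472.2 m/s


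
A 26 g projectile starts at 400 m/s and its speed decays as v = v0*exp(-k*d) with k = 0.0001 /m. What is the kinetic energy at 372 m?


v = v0*exp(-k*d) = 400*exp(-0.0001*372) = 385.393 m/s
E = 0.5*m*v^2 = 0.5*0.026*385.393^2 = 1931 J

1931 J


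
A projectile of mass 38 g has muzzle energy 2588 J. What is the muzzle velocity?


v = sqrt(2*E/m) = sqrt(2*2588/0.038) = 369.1 m/s

369.1 m/s


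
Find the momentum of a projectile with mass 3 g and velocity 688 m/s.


p = m*v = 0.003*688 = 2.064 kg·m/s

2.064 kg·m/s


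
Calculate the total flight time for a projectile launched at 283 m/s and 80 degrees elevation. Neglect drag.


T = 2*v0*sin(theta)/g = 2*283*sin(80°)/9.81 = 56.82 s

56.82 s


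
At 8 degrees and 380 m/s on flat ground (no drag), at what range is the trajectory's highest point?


R = v0^2*sin(2*theta)/g = 380^2*sin(2*8°)/9.81 = 4057.29 m
apex_dist = R/2 = 4057.29/2 = 2029 m

2029 m


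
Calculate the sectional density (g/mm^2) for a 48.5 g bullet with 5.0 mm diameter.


SD = m/d^2 = 48.5/5.0^2 = 1.94 g/mm^2

1.94 g/mm^2


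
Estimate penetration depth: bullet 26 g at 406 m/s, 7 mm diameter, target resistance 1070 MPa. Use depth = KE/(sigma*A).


A = pi*(d/2)^2 = pi*(7/2)^2 = 38.4845 mm^2
E = 0.5*m*v^2 = 0.5*0.026*406^2 = 2142.87 J
depth = E/(sigma*A) = 2142.87 J / (1070 MPa * 38.4845 mm^2) = 2142.87/(1070 * 38.4845) m = 0.0520386 m ≈ 52.04 mm

52.04 mm


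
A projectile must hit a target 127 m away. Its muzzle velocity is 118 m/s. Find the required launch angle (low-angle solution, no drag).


sin(2*theta) = R*g/v0^2 = 127*9.81/118^2 = 0.0894764, theta = arcsin(0.0894764)/2 = 2.567°

2.567 degrees


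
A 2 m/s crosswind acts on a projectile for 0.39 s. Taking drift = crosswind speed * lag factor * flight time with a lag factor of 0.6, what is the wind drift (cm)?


drift = v_wind * lag * t = 2 * 0.6 * 0.39 = 0.468 m ≈ 46.8 cm

46.8 cm


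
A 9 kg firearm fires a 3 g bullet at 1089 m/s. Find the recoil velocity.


v_recoil = m_p * v_p / m_gun = 0.003 * 1089 / 9 = 0.363 m/s

0.363 m/s


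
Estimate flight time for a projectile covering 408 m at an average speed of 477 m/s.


t = d/v = 408/477 = 0.8553 s

0.8553 s


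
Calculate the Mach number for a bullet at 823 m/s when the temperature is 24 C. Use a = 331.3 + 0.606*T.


a = 331.3 + 0.606*(24) = 345.844 m/s
M = v/a = 823/345.844 = 2.38

2.38


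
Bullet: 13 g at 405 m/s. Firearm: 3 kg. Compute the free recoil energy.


v_r = m_p*v_p/m_gun = 0.013*405/3 = 1.755 m/s, E_r = 0.5*m_gun*v_r^2 = 0.5*3*1.755^2 = 4.62 J

4.62 J


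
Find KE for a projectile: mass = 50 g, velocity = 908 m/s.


E = 0.5*m*v^2 = 0.5*0.05*908^2 = 20612 J

20612 J


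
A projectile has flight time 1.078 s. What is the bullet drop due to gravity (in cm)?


drop = 0.5*g*t^2 = 0.5*9.81*1.078^2 = 5.70002 m ≈ 570 cm

570 cm


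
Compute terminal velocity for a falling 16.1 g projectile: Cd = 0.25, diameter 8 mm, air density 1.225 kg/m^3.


A = pi*(d/2)^2 = pi*(8/2000)^2 = 5.02655e-05 m^2
vt = sqrt(2mg/(Cd*rho*A)) = sqrt(2*0.0161*9.81/(0.25 * 1.225 * 5.02655e-05)) = 143.2 m/s

143.2 m/s


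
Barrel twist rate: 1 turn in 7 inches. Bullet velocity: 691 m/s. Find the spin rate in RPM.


twist_m = 7*0.0254 = 0.1778 m
spin = v/twist = 691/0.1778 = 3886.389 rev/s
RPM = spin*60 = 3886.389*60 ≈ 233183 RPM

233183 RPM


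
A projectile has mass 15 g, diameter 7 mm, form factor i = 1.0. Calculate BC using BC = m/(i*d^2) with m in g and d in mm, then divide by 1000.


BC = m/(i*d^2*1000) = 15/(1.0 * 7^2 * 1000) = 0.0003061

0.0003061


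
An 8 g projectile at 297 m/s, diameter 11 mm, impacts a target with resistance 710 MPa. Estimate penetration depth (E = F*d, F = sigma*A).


A = pi*(d/2)^2 = pi*(11/2)^2 = 95.0332 mm^2
E = 0.5*m*v^2 = 0.5*0.008*297^2 = 352.836 J
depth = E/(sigma*A) = 352.836 J / (710 MPa * 95.0332 mm^2) = 352.836/(710 * 95.0332) m = 0.00522925 m ≈ 5.229 mm

5.229 mm


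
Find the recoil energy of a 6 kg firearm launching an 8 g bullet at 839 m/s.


v_r = m_p*v_p/m_gun = 0.008*839/6 = 1.11867 m/s, E_r = 0.5*m_gun*v_r^2 = 0.5*6*1.11867^2 = 3.754 J

3.754 J


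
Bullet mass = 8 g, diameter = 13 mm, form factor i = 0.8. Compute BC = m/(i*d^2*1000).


BC = m/(i*d^2*1000) = 8/(0.8 * 13^2 * 1000) = 5.917e-05

5.917e-05


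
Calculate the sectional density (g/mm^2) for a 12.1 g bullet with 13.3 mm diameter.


SD = m/d^2 = 12.1/13.3^2 = 0.0684 g/mm^2

0.0684 g/mm^2


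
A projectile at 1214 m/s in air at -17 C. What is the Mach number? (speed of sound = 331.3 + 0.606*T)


a = 331.3 + 0.606*(-17) = 320.998 m/s
M = v/a = 1214/320.998 = 3.782

3.782


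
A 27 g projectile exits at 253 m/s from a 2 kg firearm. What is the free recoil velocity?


v_recoil = m_p * v_p / m_gun = 0.027 * 253 / 2 = 3.415 m/s

3.415 m/s


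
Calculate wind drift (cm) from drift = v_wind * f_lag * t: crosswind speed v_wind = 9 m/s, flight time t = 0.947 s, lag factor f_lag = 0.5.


drift = v_wind * lag * t = 9 * 0.5 * 0.947 = 4.2615 m ≈ 426.1 cm

426.1 cm


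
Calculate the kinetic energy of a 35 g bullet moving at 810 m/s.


E = 0.5*m*v^2 = 0.5*0.035*810^2 = 11482 J

11482 J


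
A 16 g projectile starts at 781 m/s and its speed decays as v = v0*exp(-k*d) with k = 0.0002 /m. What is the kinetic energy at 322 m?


v = v0*exp(-k*d) = 781*exp(-0.0002*322) = 732.289 m/s
E = 0.5*m*v^2 = 0.5*0.016*732.289^2 = 4290 J

4290 J


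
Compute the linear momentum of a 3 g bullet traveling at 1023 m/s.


p = m*v = 0.003*1023 = 3.069 kg·m/s

3.069 kg·m/s


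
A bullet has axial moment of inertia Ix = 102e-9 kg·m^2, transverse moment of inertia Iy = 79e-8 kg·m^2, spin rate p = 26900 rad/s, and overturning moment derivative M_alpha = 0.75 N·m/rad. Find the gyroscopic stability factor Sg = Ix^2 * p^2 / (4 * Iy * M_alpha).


Sg = Ix^2 * p^2 / (4 * Iy * M_alpha) = (102e-9)^2 * 26900^2 / (4 * 79e-8 * 0.75) = 3.177

3.177


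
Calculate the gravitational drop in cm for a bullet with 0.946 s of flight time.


drop = 0.5*g*t^2 = 0.5*9.81*0.946^2 = 4.38956 m ≈ 439 cm

439 cm


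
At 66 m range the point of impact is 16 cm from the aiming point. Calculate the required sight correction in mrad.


1 mrad subtends 1 cm per 10 m of range, so adj = error_cm / (dist_m / 10) = 16 / (66/10) = 2.424 mrad

2.424 mrad


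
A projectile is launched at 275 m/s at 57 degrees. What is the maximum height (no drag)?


H = (v0*sin(theta))^2 / (2g) = (275*sin(57°))^2 / (2*9.81) = 2711 m

2711 m


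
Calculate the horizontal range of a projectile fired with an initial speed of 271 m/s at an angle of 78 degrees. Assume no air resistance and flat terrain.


R = v0^2 * sin(2*theta) / g = 271^2 * sin(2*78°) / 9.81 = 3045 m

3045 m


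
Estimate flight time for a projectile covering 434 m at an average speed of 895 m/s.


t = d/v = 434/895 = 0.4849 s

0.4849 s


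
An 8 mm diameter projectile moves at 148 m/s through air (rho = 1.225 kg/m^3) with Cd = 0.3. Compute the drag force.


A = pi*(d/2)^2 = pi*(8/2000)^2 = 5.02655e-05 m^2
Fd = 0.5*Cd*rho*A*v^2 = 0.5*0.3*1.225*5.02655e-05*148^2 = 0.2023 N

0.2023 N


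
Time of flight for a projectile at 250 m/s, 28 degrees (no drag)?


T = 2*v0*sin(theta)/g = 2*250*sin(28°)/9.81 = 23.93 s

23.93 s


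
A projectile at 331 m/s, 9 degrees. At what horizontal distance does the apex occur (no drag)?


R = v0^2*sin(2*theta)/g = 331^2*sin(2*9°)/9.81 = 3451.19 m
apex_dist = R/2 = 3451.19/2 = 1726 m

1726 m


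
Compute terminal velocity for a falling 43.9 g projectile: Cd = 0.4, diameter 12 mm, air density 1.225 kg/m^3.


A = pi*(d/2)^2 = pi*(12/2000)^2 = 1.13097e-04 m^2
vt = sqrt(2mg/(Cd*rho*A)) = sqrt(2*0.0439*9.81/(0.4 * 1.225 * 1.13097e-04)) = 124.7 m/s

124.7 m/s


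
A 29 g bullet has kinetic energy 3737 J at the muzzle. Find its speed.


v = sqrt(2*E/m) = sqrt(2*3737/0.029) = 507.7 m/s

507.7 m/s


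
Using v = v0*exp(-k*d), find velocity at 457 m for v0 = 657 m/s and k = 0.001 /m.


v = v0*exp(-k*d) = 657*exp(-0.001*457) = 416 m/s

416 m/s


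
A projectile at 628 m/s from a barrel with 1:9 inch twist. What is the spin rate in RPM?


twist_m = 9*0.0254 = 0.2286 m
spin = v/twist = 628/0.2286 = 2747.157 rev/s
RPM = spin*60 = 2747.157*60 ≈ 164829 RPM

164829 RPM


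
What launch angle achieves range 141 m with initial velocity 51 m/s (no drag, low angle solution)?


sin(2*theta) = R*g/v0^2 = 141*9.81/51^2 = 0.531799, theta = arcsin(0.531799)/2 = 16.06°

16.06 degrees


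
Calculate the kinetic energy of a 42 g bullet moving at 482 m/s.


E = 0.5*m*v^2 = 0.5*0.042*482^2 = 4879 J

4879 J


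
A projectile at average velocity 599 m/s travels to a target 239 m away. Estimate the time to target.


t = d/v = 239/599 = 0.399 s

0.399 s


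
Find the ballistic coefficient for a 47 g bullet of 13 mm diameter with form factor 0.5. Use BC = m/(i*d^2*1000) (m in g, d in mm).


BC = m/(i*d^2*1000) = 47/(0.5 * 13^2 * 1000) = 0.0005562

0.0005562


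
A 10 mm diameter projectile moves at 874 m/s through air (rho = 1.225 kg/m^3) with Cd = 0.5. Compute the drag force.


A = pi*(d/2)^2 = pi*(10/2000)^2 = 7.85398e-05 m^2
Fd = 0.5*Cd*rho*A*v^2 = 0.5*0.5*1.225*7.85398e-05*874^2 = 18.37 N

18.37 N


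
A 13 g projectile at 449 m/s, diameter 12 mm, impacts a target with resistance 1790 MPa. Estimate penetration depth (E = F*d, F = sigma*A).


A = pi*(d/2)^2 = pi*(12/2)^2 = 113.097 mm^2
E = 0.5*m*v^2 = 0.5*0.013*449^2 = 1310.41 J
depth = E/(sigma*A) = 1310.41 J / (1790 MPa * 113.097 mm^2) = 1310.41/(1790 * 113.097) m = 0.00647293 m ≈ 6.473 mm

6.473 mm


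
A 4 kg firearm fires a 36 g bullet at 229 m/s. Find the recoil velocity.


v_recoil = m_p * v_p / m_gun = 0.036 * 229 / 4 = 2.061 m/s

2.061 m/s


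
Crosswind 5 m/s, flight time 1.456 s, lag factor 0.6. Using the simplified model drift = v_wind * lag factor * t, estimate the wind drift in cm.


drift = v_wind * lag * t = 5 * 0.6 * 1.456 = 4.368 m ≈ 436.8 cm

436.8 cm


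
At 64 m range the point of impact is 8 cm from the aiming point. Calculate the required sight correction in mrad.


1 mrad subtends 1 cm per 10 m of range, so adj = error_cm / (dist_m / 10) = 8 / (64/10) = 1.25 mrad

1.25 mrad


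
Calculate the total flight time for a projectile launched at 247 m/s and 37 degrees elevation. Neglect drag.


T = 2*v0*sin(theta)/g = 2*247*sin(37°)/9.81 = 30.31 s

30.31 s


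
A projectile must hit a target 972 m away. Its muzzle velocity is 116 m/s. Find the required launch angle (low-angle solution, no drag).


sin(2*theta) = R*g/v0^2 = 972*9.81/116^2 = 0.70863, theta = arcsin(0.70863)/2 = 22.56°

22.56 degrees


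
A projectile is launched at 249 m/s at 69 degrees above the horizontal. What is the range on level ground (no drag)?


R = v0^2 * sin(2*theta) / g = 249^2 * sin(2*69°) / 9.81 = 4229 m

4229 m


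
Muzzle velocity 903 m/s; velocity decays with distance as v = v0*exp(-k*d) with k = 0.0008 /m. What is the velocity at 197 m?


v = v0*exp(-k*d) = 903*exp(-0.0008*197) = 771.3 m/s

771.3 m/s


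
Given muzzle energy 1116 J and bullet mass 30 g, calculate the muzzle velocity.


v = sqrt(2*E/m) = sqrt(2*1116/0.03) = 272.8 m/s

272.8 m/s


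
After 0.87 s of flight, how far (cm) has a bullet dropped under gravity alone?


drop = 0.5*g*t^2 = 0.5*9.81*0.87^2 = 3.71259 m ≈ 371.3 cm

371.3 cm


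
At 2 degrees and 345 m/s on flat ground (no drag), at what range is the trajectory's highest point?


R = v0^2*sin(2*theta)/g = 345^2*sin(2*2°)/9.81 = 846.357 m
apex_dist = R/2 = 846.357/2 = 423.2 m

423.2 m


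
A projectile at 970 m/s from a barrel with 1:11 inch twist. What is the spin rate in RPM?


twist_m = 11*0.0254 = 0.2794 m
spin = v/twist = 970/0.2794 = 3471.725 rev/s
RPM = spin*60 = 3471.725*60 ≈ 208304 RPM

208304 RPM


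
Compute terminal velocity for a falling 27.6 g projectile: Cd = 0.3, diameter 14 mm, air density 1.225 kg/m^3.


A = pi*(d/2)^2 = pi*(14/2000)^2 = 1.53938e-04 m^2
vt = sqrt(2mg/(Cd*rho*A)) = sqrt(2*0.0276*9.81/(0.3 * 1.225 * 1.53938e-04)) = 97.84 m/s

97.84 m/s


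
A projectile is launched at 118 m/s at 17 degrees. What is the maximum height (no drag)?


H = (v0*sin(theta))^2 / (2g) = (118*sin(17°))^2 / (2*9.81) = 60.66 m

60.66 m


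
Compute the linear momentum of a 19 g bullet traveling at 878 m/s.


p = m*v = 0.019*878 = 16.68 kg·m/s

16.68 kg·m/s


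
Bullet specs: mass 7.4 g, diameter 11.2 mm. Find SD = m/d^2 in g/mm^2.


SD = m/d^2 = 7.4/11.2^2 = 0.05899 g/mm^2

0.05899 g/mm^2


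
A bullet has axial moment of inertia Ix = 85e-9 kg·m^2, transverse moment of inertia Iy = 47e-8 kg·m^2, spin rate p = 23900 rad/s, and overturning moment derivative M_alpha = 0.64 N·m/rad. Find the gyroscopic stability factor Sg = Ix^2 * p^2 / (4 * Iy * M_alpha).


Sg = Ix^2 * p^2 / (4 * Iy * M_alpha) = (85e-9)^2 * 23900^2 / (4 * 47e-8 * 0.64) = 3.43

3.43


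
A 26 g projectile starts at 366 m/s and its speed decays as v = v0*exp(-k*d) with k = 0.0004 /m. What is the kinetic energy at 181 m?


v = v0*exp(-k*d) = 366*exp(-0.0004*181) = 340.438 m/s
E = 0.5*m*v^2 = 0.5*0.026*340.438^2 = 1507 J

1507 J


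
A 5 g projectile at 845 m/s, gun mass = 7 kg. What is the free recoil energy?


v_r = m_p*v_p/m_gun = 0.005*845/7 = 0.603571 m/s, E_r = 0.5*m_gun*v_r^2 = 0.5*7*0.603571^2 = 1.275 J

1.275 J


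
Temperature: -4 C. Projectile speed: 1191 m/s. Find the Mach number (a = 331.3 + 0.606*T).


a = 331.3 + 0.606*(-4) = 328.876 m/s
M = v/a = 1191/328.876 = 3.621

3.621


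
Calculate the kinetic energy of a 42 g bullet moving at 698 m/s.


E = 0.5*m*v^2 = 0.5*0.042*698^2 = 10231 J

10231 J


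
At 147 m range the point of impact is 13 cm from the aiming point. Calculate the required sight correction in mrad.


1 mrad subtends 1 cm per 10 m of range, so adj = error_cm / (dist_m / 10) = 13 / (147/10) = 0.8844 mrad

0.8844 mrad


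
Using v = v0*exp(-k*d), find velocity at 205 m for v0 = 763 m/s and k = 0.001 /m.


v = v0*exp(-k*d) = 763*exp(-0.001*205) = 621.6 m/s

621.6 m/s


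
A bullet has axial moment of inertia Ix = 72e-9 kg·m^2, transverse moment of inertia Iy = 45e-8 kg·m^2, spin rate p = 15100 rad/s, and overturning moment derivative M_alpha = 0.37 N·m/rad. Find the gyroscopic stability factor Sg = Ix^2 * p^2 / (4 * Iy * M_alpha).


Sg = Ix^2 * p^2 / (4 * Iy * M_alpha) = (72e-9)^2 * 15100^2 / (4 * 45e-8 * 0.37) = 1.775

1.775


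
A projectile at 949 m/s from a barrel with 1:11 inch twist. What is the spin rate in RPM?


twist_m = 11*0.0254 = 0.2794 m
spin = v/twist = 949/0.2794 = 3396.564 rev/s
RPM = spin*60 = 3396.564*60 ≈ 203794 RPM

203794 RPM


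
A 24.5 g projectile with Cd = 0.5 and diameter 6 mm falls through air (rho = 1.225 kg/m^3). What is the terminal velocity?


A = pi*(d/2)^2 = pi*(6/2000)^2 = 2.82743e-05 m^2
vt = sqrt(2mg/(Cd*rho*A)) = sqrt(2*0.0245*9.81/(0.5 * 1.225 * 2.82743e-05)) = 166.6 m/s

166.6 m/s


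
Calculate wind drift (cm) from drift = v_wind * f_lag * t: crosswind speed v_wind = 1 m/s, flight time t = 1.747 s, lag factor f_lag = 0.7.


drift = v_wind * lag * t = 1 * 0.7 * 1.747 = 1.2229 m ≈ 122.3 cm

122.3 cm


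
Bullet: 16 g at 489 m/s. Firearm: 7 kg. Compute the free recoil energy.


v_r = m_p*v_p/m_gun = 0.016*489/7 = 1.11771 m/s, E_r = 0.5*m_gun*v_r^2 = 0.5*7*1.11771^2 = 4.372 J

4.372 J


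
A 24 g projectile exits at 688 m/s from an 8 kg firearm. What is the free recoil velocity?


v_recoil = m_p * v_p / m_gun = 0.024 * 688 / 8 = 2.064 m/s

2.064 m/s


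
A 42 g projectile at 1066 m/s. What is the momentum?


p = m*v = 0.042*1066 = 44.77 kg·m/s

44.77 kg·m/s


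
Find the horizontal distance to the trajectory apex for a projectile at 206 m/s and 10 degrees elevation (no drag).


R = v0^2*sin(2*theta)/g = 206^2*sin(2*10°)/9.81 = 1479.51 m
apex_dist = R/2 = 1479.51/2 = 739.8 m

739.8 m


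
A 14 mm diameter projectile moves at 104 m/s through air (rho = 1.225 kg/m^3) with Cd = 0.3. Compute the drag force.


A = pi*(d/2)^2 = pi*(14/2000)^2 = 1.53938e-04 m^2
Fd = 0.5*Cd*rho*A*v^2 = 0.5*0.3*1.225*1.53938e-04*104^2 = 0.3059 N

0.3059 N


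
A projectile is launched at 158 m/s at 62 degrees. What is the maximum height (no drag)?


H = (v0*sin(theta))^2 / (2g) = (158*sin(62°))^2 / (2*9.81) = 991.9 m

991.9 m


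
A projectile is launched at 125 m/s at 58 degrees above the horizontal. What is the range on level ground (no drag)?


R = v0^2 * sin(2*theta) / g = 125^2 * sin(2*58°) / 9.81 = 1432 m

1432 m


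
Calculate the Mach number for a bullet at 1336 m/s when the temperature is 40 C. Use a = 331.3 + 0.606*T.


a = 331.3 + 0.606*(40) = 355.54 m/s
M = v/a = 1336/355.54 = 3.758

3.758


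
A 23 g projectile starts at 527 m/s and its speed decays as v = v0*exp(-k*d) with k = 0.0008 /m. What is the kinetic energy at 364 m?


v = v0*exp(-k*d) = 527*exp(-0.0008*364) = 393.862 m/s
E = 0.5*m*v^2 = 0.5*0.023*393.862^2 = 1784 J

1784 J


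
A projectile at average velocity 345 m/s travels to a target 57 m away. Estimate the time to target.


t = d/v = 57/345 = 0.1652 s

0.1652 s


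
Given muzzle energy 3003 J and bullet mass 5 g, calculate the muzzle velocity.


v = sqrt(2*E/m) = sqrt(2*3003/0.005) = 1096 m/s

1096 m/s


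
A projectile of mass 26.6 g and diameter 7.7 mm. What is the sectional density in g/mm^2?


SD = m/d^2 = 26.6/7.7^2 = 0.4486 g/mm^2

0.4486 g/mm^2


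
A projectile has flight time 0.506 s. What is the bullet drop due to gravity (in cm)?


drop = 0.5*g*t^2 = 0.5*9.81*0.506^2 = 1.25586 m ≈ 125.6 cm

125.6 cm


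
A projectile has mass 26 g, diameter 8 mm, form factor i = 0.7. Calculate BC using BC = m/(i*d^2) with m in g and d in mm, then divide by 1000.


BC = m/(i*d^2*1000) = 26/(0.7 * 8^2 * 1000) = 0.0005804

0.0005804


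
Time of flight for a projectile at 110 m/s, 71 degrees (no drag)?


T = 2*v0*sin(theta)/g = 2*110*sin(71°)/9.81 = 21.2 s

21.2 s


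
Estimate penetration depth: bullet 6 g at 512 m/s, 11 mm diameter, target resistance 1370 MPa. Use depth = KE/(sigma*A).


A = pi*(d/2)^2 = pi*(11/2)^2 = 95.0332 mm^2
E = 0.5*m*v^2 = 0.5*0.006*512^2 = 786.432 J
depth = E/(sigma*A) = 786.432 J / (1370 MPa * 95.0332 mm^2) = 786.432/(1370 * 95.0332) m = 0.0060404 m ≈ 6.04 mm

6.04 mm


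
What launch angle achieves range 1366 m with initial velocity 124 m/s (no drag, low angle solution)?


sin(2*theta) = R*g/v0^2 = 1366*9.81/124^2 = 0.871518, theta = arcsin(0.871518)/2 = 30.32°

30.32 degrees


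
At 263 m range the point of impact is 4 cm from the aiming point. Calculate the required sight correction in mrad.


1 mrad subtends 1 cm per 10 m of range, so adj = error_cm / (dist_m / 10) = 4 / (263/10) = 0.1521 mrad

0.1521 mrad


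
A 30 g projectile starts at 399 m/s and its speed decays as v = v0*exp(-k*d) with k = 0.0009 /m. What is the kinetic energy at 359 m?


v = v0*exp(-k*d) = 399*exp(-0.0009*359) = 288.837 m/s
E = 0.5*m*v^2 = 0.5*0.03*288.837^2 = 1251 J

1251 J


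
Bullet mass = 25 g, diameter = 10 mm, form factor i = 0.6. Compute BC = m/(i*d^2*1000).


BC = m/(i*d^2*1000) = 25/(0.6 * 10^2 * 1000) = 0.0004167

0.0004167


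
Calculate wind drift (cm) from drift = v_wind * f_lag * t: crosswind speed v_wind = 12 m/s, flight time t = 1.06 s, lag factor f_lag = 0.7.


drift = v_wind * lag * t = 12 * 0.7 * 1.06 = 8.904 m ≈ 890.4 cm

890.4 cm


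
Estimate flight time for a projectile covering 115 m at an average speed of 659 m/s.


t = d/v = 115/659 = 0.1745 s

0.1745 s


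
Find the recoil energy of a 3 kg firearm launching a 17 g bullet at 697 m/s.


v_r = m_p*v_p/m_gun = 0.017*697/3 = 3.94967 m/s, E_r = 0.5*m_gun*v_r^2 = 0.5*3*3.94967^2 = 23.4 J

23.4 J


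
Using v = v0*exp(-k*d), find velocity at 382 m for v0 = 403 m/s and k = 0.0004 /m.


v = v0*exp(-k*d) = 403*exp(-0.0004*382) = 345.9 m/s

345.9 m/s


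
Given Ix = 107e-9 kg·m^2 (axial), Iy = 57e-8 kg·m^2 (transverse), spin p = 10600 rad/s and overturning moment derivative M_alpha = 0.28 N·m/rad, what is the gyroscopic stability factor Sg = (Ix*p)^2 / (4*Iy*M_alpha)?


Sg = Ix^2 * p^2 / (4 * Iy * M_alpha) = (107e-9)^2 * 10600^2 / (4 * 57e-8 * 0.28) = 2.015

2.015


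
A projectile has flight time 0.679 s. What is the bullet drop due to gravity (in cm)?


drop = 0.5*g*t^2 = 0.5*9.81*0.679^2 = 2.26141 m ≈ 226.1 cm

226.1 cm


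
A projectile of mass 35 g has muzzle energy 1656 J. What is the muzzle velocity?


v = sqrt(2*E/m) = sqrt(2*1656/0.035) = 307.6 m/s

307.6 m/s


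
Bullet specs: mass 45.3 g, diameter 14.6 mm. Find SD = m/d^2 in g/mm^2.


SD = m/d^2 = 45.3/14.6^2 = 0.2125 g/mm^2

0.2125 g/mm^2


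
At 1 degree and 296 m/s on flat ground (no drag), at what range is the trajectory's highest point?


R = v0^2*sin(2*theta)/g = 296^2*sin(2*1°)/9.81 = 311.698 m
apex_dist = R/2 = 311.698/2 = 155.8 m

155.8 m


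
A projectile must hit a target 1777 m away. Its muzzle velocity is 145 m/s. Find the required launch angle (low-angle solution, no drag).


sin(2*theta) = R*g/v0^2 = 1777*9.81/145^2 = 0.829126, theta = arcsin(0.829126)/2 = 28°

28 degrees


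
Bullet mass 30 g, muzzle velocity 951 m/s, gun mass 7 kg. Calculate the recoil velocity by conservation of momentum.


v_recoil = m_p * v_p / m_gun = 0.03 * 951 / 7 = 4.076 m/s

4.076 m/s


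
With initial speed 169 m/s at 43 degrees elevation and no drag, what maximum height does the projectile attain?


H = (v0*sin(theta))^2 / (2g) = (169*sin(43°))^2 / (2*9.81) = 677.1 m

677.1 m


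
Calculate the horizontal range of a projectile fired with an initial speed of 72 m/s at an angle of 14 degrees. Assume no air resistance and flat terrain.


R = v0^2 * sin(2*theta) / g = 72^2 * sin(2*14°) / 9.81 = 248.1 m

248.1 m


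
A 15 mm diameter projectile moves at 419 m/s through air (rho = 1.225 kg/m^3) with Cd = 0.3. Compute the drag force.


A = pi*(d/2)^2 = pi*(15/2000)^2 = 1.76715e-04 m^2
Fd = 0.5*Cd*rho*A*v^2 = 0.5*0.3*1.225*1.76715e-04*419^2 = 5.701 N

5.701 N


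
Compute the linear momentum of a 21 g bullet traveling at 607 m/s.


p = m*v = 0.021*607 = 12.75 kg·m/s

12.75 kg·m/s


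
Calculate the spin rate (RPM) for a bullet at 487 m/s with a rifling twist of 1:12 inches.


twist_m = 12*0.0254 = 0.3048 m
spin = v/twist = 487/0.3048 = 1597.769 rev/s
RPM = spin*60 = 1597.769*60 ≈ 95866 RPM

95866 RPM


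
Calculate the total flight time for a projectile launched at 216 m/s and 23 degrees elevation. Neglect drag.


T = 2*v0*sin(theta)/g = 2*216*sin(23°)/9.81 = 17.21 s

17.21 s


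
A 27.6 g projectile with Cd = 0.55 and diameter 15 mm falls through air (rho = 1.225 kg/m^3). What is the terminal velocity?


A = pi*(d/2)^2 = pi*(15/2000)^2 = 1.76715e-04 m^2
vt = sqrt(2mg/(Cd*rho*A)) = sqrt(2*0.0276*9.81/(0.55 * 1.225 * 1.76715e-04)) = 67.44 m/s

67.44 m/s
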